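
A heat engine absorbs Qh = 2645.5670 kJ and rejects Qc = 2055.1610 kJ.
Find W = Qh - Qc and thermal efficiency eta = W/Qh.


W = 2645.5670 - 2055.1610 = 590.4060 kJ
eta = 590.4060 / 2645.5670 = 0.2232 = 22.3168%

W = 590.4060 kJ, eta = 22.3168%


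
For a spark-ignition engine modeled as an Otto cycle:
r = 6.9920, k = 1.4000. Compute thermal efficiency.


r^(k-1) = 2.1769
eta = 1 - 1/2.1769 = 0.5406 = 54.0633%

54.0633%


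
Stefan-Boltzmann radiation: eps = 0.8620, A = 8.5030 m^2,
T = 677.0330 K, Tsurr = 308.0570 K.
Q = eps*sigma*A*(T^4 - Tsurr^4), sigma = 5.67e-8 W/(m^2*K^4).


T^4 = 2.1011e+11
Tsurr^4 = 9.0058e+09
Q = 0.8620 * 5.67e-8 * 8.5030 * 2.0110e+11 = 83574.8972 W

83574.8972 W


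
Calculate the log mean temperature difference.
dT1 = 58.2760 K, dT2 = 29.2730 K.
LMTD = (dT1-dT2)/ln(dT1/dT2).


dT1/dT2 = 1.9908
ln(dT1/dT2) = 0.6885
LMTD = 29.0030 / 0.6885 = 42.1234 K

42.1234 K


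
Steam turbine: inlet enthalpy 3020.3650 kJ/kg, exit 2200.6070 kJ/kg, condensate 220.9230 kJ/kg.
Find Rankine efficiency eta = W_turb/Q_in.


W = 819.7580 kJ/kg
Q_in = 2799.4420 kJ/kg
eta = 0.2928 = 29.2829%

eta = 29.2829%


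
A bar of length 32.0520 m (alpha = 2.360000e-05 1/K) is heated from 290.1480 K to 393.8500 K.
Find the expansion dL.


dT = 103.7020 K
dL = 2.360000e-05 * 32.0520 * 103.7020 = 0.078443 m
L_final = 32.130443 m

dL = 0.078443 m


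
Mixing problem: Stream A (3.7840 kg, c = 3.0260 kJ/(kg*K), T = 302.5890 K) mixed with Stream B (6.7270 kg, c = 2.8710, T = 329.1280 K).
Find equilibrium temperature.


num = 9821.2807
den = 30.7636
Tf = 319.2500 K

319.2500 K


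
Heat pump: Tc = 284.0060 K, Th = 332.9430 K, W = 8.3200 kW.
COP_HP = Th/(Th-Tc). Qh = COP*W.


COP = 332.9430 / 48.9370 = 6.8035
Qh = 6.8035 * 8.3200 = 56.6051 kW

COP = 6.8035, Qh = 56.6051 kW


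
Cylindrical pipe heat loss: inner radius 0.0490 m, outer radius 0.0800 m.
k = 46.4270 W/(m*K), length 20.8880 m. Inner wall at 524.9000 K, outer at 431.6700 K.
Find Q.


dT = 93.2300 K
ln(ro/ri) = 0.4902
Q = 2*pi*46.4270*20.8880*93.2300 / 0.4902 = 1158841.6935 W

1158841.6935 W


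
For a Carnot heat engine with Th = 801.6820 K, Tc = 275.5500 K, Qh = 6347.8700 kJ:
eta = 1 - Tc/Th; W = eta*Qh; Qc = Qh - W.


eta = 1 - 275.5500/801.6820 = 0.6563
W = 0.6563 * 6347.8700 = 4166.0129 kJ
Qc = 6347.8700 - 4166.0129 = 2181.8571 kJ

eta = 65.6285%, W = 4166.0129 kJ, Qc = 2181.8571 kJ


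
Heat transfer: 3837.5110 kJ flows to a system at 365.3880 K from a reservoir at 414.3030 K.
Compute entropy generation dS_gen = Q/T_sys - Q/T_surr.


dS_sys = 3837.5110/365.3880 = 10.5026 kJ/K
dS_surr = -3837.5110/414.3030 = -9.2626 kJ/K
dS_gen = 10.5026 - 9.2626 = 1.2400 kJ/K (irreversible)

dS_gen = 1.2400 kJ/K, irreversible


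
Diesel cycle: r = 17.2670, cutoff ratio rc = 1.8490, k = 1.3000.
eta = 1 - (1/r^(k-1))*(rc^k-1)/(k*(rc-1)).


r^(k-1) = 2.3505
rc^k = 2.2234
eta = 0.5284 = 52.8423%

52.8423%


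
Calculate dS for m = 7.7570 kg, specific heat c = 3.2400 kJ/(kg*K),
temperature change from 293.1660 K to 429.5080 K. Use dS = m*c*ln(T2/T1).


T2/T1 = 1.4651
ln(T2/T1) = 0.3819
dS = 7.7570 * 3.2400 * 0.3819 = 9.5982 kJ/K

9.5982 kJ/K


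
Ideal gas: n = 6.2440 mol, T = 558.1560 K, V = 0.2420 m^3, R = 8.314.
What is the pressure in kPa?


P = nRT/V = 6.2440 * 8.314 * 558.1560 / 0.2420
= 28975.3381 / 0.2420 = 119732.8020 Pa = 119.7328 kPa

119.7328 kPa


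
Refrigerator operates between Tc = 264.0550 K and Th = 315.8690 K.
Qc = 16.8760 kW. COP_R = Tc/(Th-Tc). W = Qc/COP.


COP = 264.0550 / 51.8140 = 5.0962
W = 16.8760 / 5.0962 = 3.3115 kW

COP = 5.0962, W = 3.3115 kW


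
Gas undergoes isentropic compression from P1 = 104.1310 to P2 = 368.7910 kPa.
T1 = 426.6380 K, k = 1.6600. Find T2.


(k-1)/k = 0.3976
(P2/P1)^exp = 1.6533
T2 = 426.6380 * 1.6533 = 705.3688 K

705.3688 K


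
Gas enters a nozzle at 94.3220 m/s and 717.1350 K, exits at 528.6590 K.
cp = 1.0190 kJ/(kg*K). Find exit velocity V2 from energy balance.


dT = 188.4760 K
2*cp*1000*dT = 384114.0880
V1^2 = 8896.6397
V2 = sqrt(393010.7277) = 626.9057 m/s

626.9057 m/s


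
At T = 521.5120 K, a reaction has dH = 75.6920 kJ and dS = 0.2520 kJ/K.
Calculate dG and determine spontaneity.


T*dS = 521.5120 * 0.2520 = 131.4210 kJ
dG = 75.6920 - 131.4210 = -55.7290 kJ (spontaneous)

dG = -55.7290 kJ, spontaneous


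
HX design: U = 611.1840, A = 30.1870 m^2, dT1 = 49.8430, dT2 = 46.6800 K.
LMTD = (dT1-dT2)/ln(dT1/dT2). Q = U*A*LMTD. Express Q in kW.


LMTD = 48.2442 K
Q = 611.1840 * 30.1870 * 48.2442 = 890096.7627 W = 890.0968 kW

890.0968 kW


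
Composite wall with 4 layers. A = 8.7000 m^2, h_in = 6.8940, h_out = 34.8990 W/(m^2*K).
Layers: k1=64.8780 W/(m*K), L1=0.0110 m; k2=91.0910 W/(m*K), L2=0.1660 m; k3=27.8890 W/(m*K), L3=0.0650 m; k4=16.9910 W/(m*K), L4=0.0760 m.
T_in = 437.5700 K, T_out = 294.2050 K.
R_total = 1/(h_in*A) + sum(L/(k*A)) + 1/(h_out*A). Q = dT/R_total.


R_conv_in = 1/(6.8940*8.7000) = 0.0167
R_1 = 0.0110/(64.8780*8.7000) = 1.9488e-05
R_2 = 0.1660/(91.0910*8.7000) = 0.0002
R_3 = 0.0650/(27.8890*8.7000) = 0.0003
R_4 = 0.0760/(16.9910*8.7000) = 0.0005
R_conv_out = 1/(34.8990*8.7000) = 0.0033
R_total = 0.0210 K/W
Q = 143.3650 / 0.0210 = 6834.2622 W

R_total = 0.0210 K/W, Q = 6834.2622 W


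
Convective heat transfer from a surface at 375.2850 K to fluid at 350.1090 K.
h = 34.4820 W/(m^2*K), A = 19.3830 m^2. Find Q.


dT = 25.1760 K
Q = 34.4820 * 19.3830 * 25.1760 = 16826.7473 W

16826.7473 W


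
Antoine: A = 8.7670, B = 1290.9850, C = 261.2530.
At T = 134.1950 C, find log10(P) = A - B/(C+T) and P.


C+T = 395.4480
B/(C+T) = 3.2646
log10(P) = 8.7670 - 3.2646 = 5.5024
P = 10^5.5024 = 317970.0352 mmHg

317970.0352 mmHg


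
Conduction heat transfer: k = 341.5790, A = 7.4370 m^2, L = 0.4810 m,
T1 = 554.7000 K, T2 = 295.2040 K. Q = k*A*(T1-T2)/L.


dT = 259.4960 K
Q = 341.5790 * 7.4370 * 259.4960 / 0.4810 = 1370485.7862 W

1370485.7862 W


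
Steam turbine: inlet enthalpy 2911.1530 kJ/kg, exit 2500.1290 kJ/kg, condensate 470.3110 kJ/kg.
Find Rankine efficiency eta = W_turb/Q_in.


W = 411.0240 kJ/kg
Q_in = 2440.8420 kJ/kg
eta = 0.1684 = 16.8394%

eta = 16.8394%


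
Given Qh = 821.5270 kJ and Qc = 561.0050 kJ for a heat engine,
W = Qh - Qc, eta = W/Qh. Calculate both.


W = 821.5270 - 561.0050 = 260.5220 kJ
eta = 260.5220 / 821.5270 = 0.3171 = 31.7119%

W = 260.5220 kJ, eta = 31.7119%


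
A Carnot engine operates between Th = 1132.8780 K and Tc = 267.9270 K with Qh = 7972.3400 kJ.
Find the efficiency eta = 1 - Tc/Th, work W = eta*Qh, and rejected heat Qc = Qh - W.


eta = 1 - 267.9270/1132.8780 = 0.7635
W = 0.7635 * 7972.3400 = 6086.8721 kJ
Qc = 7972.3400 - 6086.8721 = 1885.4679 kJ

eta = 76.3499%, W = 6086.8721 kJ, Qc = 1885.4679 kJ


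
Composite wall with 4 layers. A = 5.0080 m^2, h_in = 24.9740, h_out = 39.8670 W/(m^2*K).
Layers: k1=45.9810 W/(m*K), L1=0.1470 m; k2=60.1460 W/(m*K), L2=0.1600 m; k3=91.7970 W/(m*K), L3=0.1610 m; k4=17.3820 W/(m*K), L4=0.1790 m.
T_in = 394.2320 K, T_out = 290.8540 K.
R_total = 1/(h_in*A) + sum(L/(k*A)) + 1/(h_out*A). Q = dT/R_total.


R_conv_in = 1/(24.9740*5.0080) = 0.0080
R_1 = 0.1470/(45.9810*5.0080) = 0.0006
R_2 = 0.1600/(60.1460*5.0080) = 0.0005
R_3 = 0.1610/(91.7970*5.0080) = 0.0004
R_4 = 0.1790/(17.3820*5.0080) = 0.0021
R_conv_out = 1/(39.8670*5.0080) = 0.0050
R_total = 0.0166 K/W
Q = 103.3780 / 0.0166 = 6234.9936 W

R_total = 0.0166 K/W, Q = 6234.9936 W


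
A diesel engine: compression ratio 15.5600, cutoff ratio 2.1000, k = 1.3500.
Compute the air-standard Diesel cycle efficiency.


r^(k-1) = 2.6134
rc^k = 2.7227
eta = 0.5561 = 55.6111%

55.6111%


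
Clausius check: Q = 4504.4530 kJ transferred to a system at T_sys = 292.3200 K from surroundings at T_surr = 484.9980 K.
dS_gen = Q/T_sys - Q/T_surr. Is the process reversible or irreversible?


dS_sys = 4504.4530/292.3200 = 15.4093 kJ/K
dS_surr = -4504.4530/484.9980 = -9.2876 kJ/K
dS_gen = 15.4093 - 9.2876 = 6.1218 kJ/K (irreversible)

dS_gen = 6.1218 kJ/K, irreversible


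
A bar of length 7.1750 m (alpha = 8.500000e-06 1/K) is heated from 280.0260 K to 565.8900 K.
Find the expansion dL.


dT = 285.8640 K
dL = 8.500000e-06 * 7.1750 * 285.8640 = 0.017434 m
L_final = 7.192434 m

dL = 0.017434 m


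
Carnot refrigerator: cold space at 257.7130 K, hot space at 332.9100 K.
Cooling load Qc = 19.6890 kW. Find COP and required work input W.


COP = 257.7130 / 75.1970 = 3.4272
W = 19.6890 / 3.4272 = 5.7450 kW

COP = 3.4272, W = 5.7450 kW


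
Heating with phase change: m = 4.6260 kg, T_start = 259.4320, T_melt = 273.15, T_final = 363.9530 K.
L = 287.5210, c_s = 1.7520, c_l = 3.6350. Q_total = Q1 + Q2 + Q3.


Q1 (sensible, solid) = 4.6260 * 1.7520 * 13.7180 = 111.1810 kJ
Q2 (latent) = 4.6260 * 287.5210 = 1330.0721 kJ
Q3 (sensible, liquid) = 4.6260 * 3.6350 * 90.8030 = 1526.8988 kJ
Q_total = 2968.1519 kJ

2968.1519 kJ


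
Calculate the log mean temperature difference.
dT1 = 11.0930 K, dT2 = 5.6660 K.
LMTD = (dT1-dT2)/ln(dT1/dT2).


dT1/dT2 = 1.9578
ln(dT1/dT2) = 0.6718
LMTD = 5.4270 / 0.6718 = 8.0779 K

8.0779 K


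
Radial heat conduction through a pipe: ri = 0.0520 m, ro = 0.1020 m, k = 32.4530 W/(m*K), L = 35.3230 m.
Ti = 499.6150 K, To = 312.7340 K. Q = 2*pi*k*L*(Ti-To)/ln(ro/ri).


dT = 186.8810 K
ln(ro/ri) = 0.6737
Q = 2*pi*32.4530*35.3230*186.8810 / 0.6737 = 1997892.6364 W

1997892.6364 W


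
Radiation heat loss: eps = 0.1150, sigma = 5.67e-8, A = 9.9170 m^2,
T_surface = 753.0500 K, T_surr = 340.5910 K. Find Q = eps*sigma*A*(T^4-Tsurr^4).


T^4 = 3.2158e+11
Tsurr^4 = 1.3457e+10
Q = 0.1150 * 5.67e-8 * 9.9170 * 3.0813e+11 = 19924.7327 W

19924.7327 W


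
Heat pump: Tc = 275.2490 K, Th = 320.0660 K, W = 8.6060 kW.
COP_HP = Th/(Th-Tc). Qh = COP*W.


COP = 320.0660 / 44.8170 = 7.1416
Qh = 7.1416 * 8.6060 = 61.4608 kW

COP = 7.1416, Qh = 61.4608 kW


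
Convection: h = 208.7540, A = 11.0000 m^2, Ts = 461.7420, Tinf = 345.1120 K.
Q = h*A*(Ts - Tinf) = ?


dT = 116.6300 K
Q = 208.7540 * 11.0000 * 116.6300 = 267816.7692 W

267816.7692 W


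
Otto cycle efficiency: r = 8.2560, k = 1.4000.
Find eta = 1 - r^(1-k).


r^(k-1) = 2.3265
eta = 1 - 1/2.3265 = 0.5702 = 57.0175%

57.0175%


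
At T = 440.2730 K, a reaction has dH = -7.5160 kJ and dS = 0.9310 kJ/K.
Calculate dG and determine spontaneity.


T*dS = 440.2730 * 0.9310 = 409.8942 kJ
dG = -7.5160 - 409.8942 = -417.4102 kJ (spontaneous)

dG = -417.4102 kJ, spontaneous


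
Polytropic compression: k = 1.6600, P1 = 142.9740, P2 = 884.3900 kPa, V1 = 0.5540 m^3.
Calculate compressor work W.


(k-1)/k = 0.3976
(P2/P1)^exp = 2.0637
W = 2.5152 * 142.9740 * 0.5540 * (2.0637 - 1) = 211.9105 kJ

211.9105 kJ


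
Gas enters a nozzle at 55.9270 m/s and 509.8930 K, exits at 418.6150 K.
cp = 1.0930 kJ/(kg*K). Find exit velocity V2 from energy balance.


dT = 91.2780 K
2*cp*1000*dT = 199533.7080
V1^2 = 3127.8293
V2 = sqrt(202661.5373) = 450.1795 m/s

450.1795 m/s


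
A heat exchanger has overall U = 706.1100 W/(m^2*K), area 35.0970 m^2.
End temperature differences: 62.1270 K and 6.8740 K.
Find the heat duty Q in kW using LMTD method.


LMTD = 25.0986 K
Q = 706.1100 * 35.0970 * 25.0986 = 622002.9623 W = 622.0030 kW

622.0030 kW


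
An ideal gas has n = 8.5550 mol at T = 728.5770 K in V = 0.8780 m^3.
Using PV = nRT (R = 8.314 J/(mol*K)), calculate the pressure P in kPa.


P = nRT/V = 8.5550 * 8.314 * 728.5770 / 0.8780
= 51820.9644 / 0.8780 = 59021.5996 Pa = 59.0216 kPa

59.0216 kPa


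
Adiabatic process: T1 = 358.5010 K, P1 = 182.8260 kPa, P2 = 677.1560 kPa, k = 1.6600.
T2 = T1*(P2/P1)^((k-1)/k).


(k-1)/k = 0.3976
(P2/P1)^exp = 1.6830
T2 = 358.5010 * 1.6830 = 603.3655 K

603.3655 K


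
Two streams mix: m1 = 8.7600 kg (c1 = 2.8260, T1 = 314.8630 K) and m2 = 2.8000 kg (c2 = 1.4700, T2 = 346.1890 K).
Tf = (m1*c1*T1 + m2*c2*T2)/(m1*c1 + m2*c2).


num = 9219.5868
den = 28.8718
Tf = 319.3289 K

319.3289 K


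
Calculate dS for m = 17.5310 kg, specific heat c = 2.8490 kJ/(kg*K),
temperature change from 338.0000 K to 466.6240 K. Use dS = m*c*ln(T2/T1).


T2/T1 = 1.3805
ln(T2/T1) = 0.3225
dS = 17.5310 * 2.8490 * 0.3225 = 16.1064 kJ/K

16.1064 kJ/K


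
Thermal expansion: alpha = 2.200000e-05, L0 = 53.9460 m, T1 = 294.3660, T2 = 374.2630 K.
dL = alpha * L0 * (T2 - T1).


dT = 79.8970 K
dL = 2.200000e-05 * 53.9460 * 79.8970 = 0.094823 m
L_final = 54.040823 m

dL = 0.094823 m


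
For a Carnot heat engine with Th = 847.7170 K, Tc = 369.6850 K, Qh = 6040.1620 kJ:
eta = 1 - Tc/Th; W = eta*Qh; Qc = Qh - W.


eta = 1 - 369.6850/847.7170 = 0.5639
W = 0.5639 * 6040.1620 = 3406.0786 kJ
Qc = 6040.1620 - 3406.0786 = 2634.0834 kJ

eta = 56.3905%, W = 3406.0786 kJ, Qc = 2634.0834 kJ


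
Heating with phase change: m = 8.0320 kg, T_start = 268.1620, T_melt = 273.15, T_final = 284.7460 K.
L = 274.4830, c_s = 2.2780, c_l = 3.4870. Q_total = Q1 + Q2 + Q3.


Q1 (sensible, solid) = 8.0320 * 2.2780 * 4.9880 = 91.2649 kJ
Q2 (latent) = 8.0320 * 274.4830 = 2204.6475 kJ
Q3 (sensible, liquid) = 8.0320 * 3.4870 * 11.5960 = 324.7759 kJ
Q_total = 2620.6883 kJ

2620.6883 kJ


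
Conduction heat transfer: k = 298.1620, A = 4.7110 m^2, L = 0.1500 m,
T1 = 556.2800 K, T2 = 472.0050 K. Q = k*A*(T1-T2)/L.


dT = 84.2750 K
Q = 298.1620 * 4.7110 * 84.2750 / 0.1500 = 789174.2374 W

789174.2374 W


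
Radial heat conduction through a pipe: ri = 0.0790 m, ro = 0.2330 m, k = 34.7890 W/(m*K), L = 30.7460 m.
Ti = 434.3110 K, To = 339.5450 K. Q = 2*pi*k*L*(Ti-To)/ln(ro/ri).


dT = 94.7660 K
ln(ro/ri) = 1.0816
Q = 2*pi*34.7890*30.7460*94.7660 / 1.0816 = 588843.7660 W

588843.7660 W


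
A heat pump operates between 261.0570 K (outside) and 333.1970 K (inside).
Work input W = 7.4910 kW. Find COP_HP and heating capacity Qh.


COP = 333.1970 / 72.1400 = 4.6188
Qh = 4.6188 * 7.4910 = 34.5991 kW

COP = 4.6188, Qh = 34.5991 kW


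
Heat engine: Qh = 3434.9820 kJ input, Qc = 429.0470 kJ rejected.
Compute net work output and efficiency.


W = 3434.9820 - 429.0470 = 3005.9350 kJ
eta = 3005.9350 / 3434.9820 = 0.8751 = 87.5095%

W = 3005.9350 kJ, eta = 87.5095%


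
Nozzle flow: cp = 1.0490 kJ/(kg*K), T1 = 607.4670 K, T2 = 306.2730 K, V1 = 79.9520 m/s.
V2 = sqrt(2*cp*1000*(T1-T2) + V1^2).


dT = 301.1940 K
2*cp*1000*dT = 631905.0120
V1^2 = 6392.3223
V2 = sqrt(638297.3343) = 798.9351 m/s

798.9351 m/s


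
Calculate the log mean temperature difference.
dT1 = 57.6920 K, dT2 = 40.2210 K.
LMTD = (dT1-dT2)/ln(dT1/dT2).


dT1/dT2 = 1.4344
ln(dT1/dT2) = 0.3607
LMTD = 17.4710 / 0.3607 = 48.4324 K

48.4324 K


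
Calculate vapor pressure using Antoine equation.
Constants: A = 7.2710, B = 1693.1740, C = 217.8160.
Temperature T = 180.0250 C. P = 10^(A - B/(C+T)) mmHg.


C+T = 397.8410
B/(C+T) = 4.2559
log10(P) = 7.2710 - 4.2559 = 3.0151
P = 10^3.0151 = 1035.3656 mmHg

1035.3656 mmHg


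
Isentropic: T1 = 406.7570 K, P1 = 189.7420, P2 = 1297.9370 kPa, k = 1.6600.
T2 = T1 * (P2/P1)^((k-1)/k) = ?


(k-1)/k = 0.3976
(P2/P1)^exp = 2.1479
T2 = 406.7570 * 2.1479 = 873.6929 K

873.6929 K


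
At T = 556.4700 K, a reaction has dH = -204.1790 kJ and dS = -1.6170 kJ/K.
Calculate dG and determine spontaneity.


T*dS = 556.4700 * -1.6170 = -899.8120 kJ
dG = -204.1790 + 899.8120 = 695.6330 kJ (non-spontaneous)

dG = 695.6330 kJ, non-spontaneous


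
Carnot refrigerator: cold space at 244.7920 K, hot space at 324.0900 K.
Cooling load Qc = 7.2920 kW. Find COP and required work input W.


COP = 244.7920 / 79.2980 = 3.0870
W = 7.2920 / 3.0870 = 2.3622 kW

COP = 3.0870, W = 2.3622 kW


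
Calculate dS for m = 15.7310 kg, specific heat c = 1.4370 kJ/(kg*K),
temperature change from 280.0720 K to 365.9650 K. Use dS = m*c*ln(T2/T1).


T2/T1 = 1.3067
ln(T2/T1) = 0.2675
dS = 15.7310 * 1.4370 * 0.2675 = 6.0468 kJ/K

6.0468 kJ/K


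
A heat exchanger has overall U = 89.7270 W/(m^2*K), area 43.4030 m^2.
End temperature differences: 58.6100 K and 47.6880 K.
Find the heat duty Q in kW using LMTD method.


LMTD = 52.9614 K
Q = 89.7270 * 43.4030 * 52.9614 = 206254.1170 W = 206.2541 kW

206.2541 kW


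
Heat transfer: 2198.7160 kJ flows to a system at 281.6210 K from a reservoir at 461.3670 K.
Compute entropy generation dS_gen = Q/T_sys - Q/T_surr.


dS_sys = 2198.7160/281.6210 = 7.8074 kJ/K
dS_surr = -2198.7160/461.3670 = -4.7657 kJ/K
dS_gen = 7.8074 - 4.7657 = 3.0417 kJ/K (irreversible)

dS_gen = 3.0417 kJ/K, irreversible


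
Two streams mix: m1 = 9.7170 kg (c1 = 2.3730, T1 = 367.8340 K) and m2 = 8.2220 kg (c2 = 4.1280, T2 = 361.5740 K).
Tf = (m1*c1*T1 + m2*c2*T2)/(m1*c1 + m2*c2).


num = 20753.6506
den = 56.9989
Tf = 364.1064 K

364.1064 K


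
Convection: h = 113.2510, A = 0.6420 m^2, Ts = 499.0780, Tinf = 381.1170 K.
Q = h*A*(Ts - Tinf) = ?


dT = 117.9610 K
Q = 113.2510 * 0.6420 * 117.9610 = 8576.6072 W

8576.6072 W


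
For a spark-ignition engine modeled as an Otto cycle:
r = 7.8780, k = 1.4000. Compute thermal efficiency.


r^(k-1) = 2.2833
eta = 1 - 1/2.2833 = 0.5620 = 56.2041%

56.2041%


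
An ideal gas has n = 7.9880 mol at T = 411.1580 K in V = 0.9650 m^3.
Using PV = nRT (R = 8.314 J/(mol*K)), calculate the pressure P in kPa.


P = nRT/V = 7.9880 * 8.314 * 411.1580 / 0.9650
= 27305.9205 / 0.9650 = 28296.2907 Pa = 28.2963 kPa

28.2963 kPa


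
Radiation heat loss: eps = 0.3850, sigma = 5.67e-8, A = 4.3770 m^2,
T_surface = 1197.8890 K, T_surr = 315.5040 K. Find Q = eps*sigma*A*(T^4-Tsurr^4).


T^4 = 2.0590e+12
Tsurr^4 = 9.9088e+09
Q = 0.3850 * 5.67e-8 * 4.3770 * 2.0491e+12 = 195790.5110 W

195790.5110 W


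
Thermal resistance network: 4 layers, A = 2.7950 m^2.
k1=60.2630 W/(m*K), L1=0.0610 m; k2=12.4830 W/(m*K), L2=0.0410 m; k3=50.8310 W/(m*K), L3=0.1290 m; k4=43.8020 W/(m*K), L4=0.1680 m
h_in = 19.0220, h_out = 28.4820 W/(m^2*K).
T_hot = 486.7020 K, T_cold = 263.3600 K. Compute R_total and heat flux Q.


R_conv_in = 1/(19.0220*2.7950) = 0.0188
R_1 = 0.0610/(60.2630*2.7950) = 0.0004
R_2 = 0.0410/(12.4830*2.7950) = 0.0012
R_3 = 0.1290/(50.8310*2.7950) = 0.0009
R_4 = 0.1680/(43.8020*2.7950) = 0.0014
R_conv_out = 1/(28.4820*2.7950) = 0.0126
R_total = 0.0352 K/W
Q = 223.3420 / 0.0352 = 6347.1005 W

R_total = 0.0352 K/W, Q = 6347.1005 W


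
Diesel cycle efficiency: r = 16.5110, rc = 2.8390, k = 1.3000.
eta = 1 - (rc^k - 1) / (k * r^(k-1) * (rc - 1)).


r^(k-1) = 2.3192
rc^k = 3.8825
eta = 0.4801 = 48.0103%

48.0103%


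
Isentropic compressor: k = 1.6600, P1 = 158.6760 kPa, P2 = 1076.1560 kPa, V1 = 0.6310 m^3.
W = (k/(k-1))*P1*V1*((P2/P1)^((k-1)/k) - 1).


(k-1)/k = 0.3976
(P2/P1)^exp = 2.1406
W = 2.5152 * 158.6760 * 0.6310 * (2.1406 - 1) = 287.2439 kJ

287.2439 kJ


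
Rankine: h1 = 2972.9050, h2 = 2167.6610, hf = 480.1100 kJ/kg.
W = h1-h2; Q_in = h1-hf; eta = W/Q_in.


W = 805.2440 kJ/kg
Q_in = 2492.7950 kJ/kg
eta = 0.3230 = 32.3029%

eta = 32.3029%


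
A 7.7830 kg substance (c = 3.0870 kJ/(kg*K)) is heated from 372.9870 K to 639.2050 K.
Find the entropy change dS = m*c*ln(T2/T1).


T2/T1 = 1.7137
ln(T2/T1) = 0.5387
dS = 7.7830 * 3.0870 * 0.5387 = 12.9424 kJ/K

12.9424 kJ/K


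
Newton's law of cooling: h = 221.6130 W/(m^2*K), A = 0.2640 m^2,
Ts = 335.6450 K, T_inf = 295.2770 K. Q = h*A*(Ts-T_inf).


dT = 40.3680 K
Q = 221.6130 * 0.2640 * 40.3680 = 2361.7634 W

2361.7634 W


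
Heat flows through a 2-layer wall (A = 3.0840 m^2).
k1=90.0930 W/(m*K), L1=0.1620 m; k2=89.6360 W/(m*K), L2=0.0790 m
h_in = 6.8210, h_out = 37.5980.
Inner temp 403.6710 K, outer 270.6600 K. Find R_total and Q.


R_conv_in = 1/(6.8210*3.0840) = 0.0475
R_1 = 0.1620/(90.0930*3.0840) = 0.0006
R_2 = 0.0790/(89.6360*3.0840) = 0.0003
R_conv_out = 1/(37.5980*3.0840) = 0.0086
R_total = 0.0570 K/W
Q = 133.0110 / 0.0570 = 2332.2697 W

R_total = 0.0570 K/W, Q = 2332.2697 W


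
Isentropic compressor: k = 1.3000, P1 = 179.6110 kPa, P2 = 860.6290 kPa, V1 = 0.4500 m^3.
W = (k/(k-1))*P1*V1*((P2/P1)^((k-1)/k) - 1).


(k-1)/k = 0.2308
(P2/P1)^exp = 1.4356
W = 4.3333 * 179.6110 * 0.4500 * (1.4356 - 1) = 152.5664 kJ

152.5664 kJ


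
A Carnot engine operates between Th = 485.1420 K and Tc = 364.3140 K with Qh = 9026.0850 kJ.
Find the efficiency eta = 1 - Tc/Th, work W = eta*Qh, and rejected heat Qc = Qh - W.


eta = 1 - 364.3140/485.1420 = 0.2491
W = 0.2491 * 9026.0850 = 2248.0094 kJ
Qc = 9026.0850 - 2248.0094 = 6778.0756 kJ

eta = 24.9057%, W = 2248.0094 kJ, Qc = 6778.0756 kJ


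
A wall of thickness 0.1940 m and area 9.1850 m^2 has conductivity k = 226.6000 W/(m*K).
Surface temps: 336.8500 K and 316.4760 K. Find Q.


dT = 20.3740 K
Q = 226.6000 * 9.1850 * 20.3740 / 0.1940 = 218581.6188 W

218581.6188 W


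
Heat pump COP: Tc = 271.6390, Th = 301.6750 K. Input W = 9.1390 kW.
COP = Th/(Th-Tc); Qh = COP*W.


COP = 301.6750 / 30.0360 = 10.0438
Qh = 10.0438 * 9.1390 = 91.7901 kW

COP = 10.0438, Qh = 91.7901 kW


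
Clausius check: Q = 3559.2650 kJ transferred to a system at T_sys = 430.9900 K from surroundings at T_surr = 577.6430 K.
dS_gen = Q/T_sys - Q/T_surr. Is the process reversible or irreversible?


dS_sys = 3559.2650/430.9900 = 8.2583 kJ/K
dS_surr = -3559.2650/577.6430 = -6.1617 kJ/K
dS_gen = 8.2583 - 6.1617 = 2.0966 kJ/K (irreversible)

dS_gen = 2.0966 kJ/K, irreversible


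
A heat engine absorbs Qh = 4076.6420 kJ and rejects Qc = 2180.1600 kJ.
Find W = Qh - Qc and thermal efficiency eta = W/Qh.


W = 4076.6420 - 2180.1600 = 1896.4820 kJ
eta = 1896.4820 / 4076.6420 = 0.4652 = 46.5207%

W = 1896.4820 kJ, eta = 46.5207%


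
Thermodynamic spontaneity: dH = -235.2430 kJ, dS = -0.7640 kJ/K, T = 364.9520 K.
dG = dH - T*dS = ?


T*dS = 364.9520 * -0.7640 = -278.8233 kJ
dG = -235.2430 + 278.8233 = 43.5803 kJ (non-spontaneous)

dG = 43.5803 kJ, non-spontaneous


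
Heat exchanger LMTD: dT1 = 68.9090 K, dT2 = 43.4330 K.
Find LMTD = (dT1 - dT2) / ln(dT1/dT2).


dT1/dT2 = 1.5866
ln(dT1/dT2) = 0.4616
LMTD = 25.4760 / 0.4616 = 55.1946 K

55.1946 K


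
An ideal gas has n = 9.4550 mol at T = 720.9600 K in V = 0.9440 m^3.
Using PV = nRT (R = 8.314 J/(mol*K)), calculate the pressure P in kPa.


P = nRT/V = 9.4550 * 8.314 * 720.9600 / 0.9440
= 56673.8509 / 0.9440 = 60035.8590 Pa = 60.0359 kPa

60.0359 kPa


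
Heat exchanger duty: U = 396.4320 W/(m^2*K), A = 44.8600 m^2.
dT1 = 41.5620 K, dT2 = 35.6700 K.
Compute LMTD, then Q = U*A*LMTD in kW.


LMTD = 38.5410 K
Q = 396.4320 * 44.8600 * 38.5410 = 685410.2255 W = 685.4102 kW

685.4102 kW


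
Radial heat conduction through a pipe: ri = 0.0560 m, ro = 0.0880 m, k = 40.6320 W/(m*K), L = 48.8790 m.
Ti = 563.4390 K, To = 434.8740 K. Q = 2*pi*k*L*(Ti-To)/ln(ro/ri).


dT = 128.5650 K
ln(ro/ri) = 0.4520
Q = 2*pi*40.6320*48.8790*128.5650 / 0.4520 = 3549514.8178 W

3549514.8178 W


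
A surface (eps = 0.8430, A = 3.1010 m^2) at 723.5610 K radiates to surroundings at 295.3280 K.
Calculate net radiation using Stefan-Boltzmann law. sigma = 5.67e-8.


T^4 = 2.7409e+11
Tsurr^4 = 7.6071e+09
Q = 0.8430 * 5.67e-8 * 3.1010 * 2.6649e+11 = 39499.2988 W

39499.2988 W


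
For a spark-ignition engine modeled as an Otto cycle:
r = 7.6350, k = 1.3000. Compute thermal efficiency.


r^(k-1) = 1.8401
eta = 1 - 1/1.8401 = 0.4566 = 45.6553%

45.6553%


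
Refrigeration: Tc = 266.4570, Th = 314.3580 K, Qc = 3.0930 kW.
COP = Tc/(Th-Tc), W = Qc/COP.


COP = 266.4570 / 47.9010 = 5.5627
W = 3.0930 / 5.5627 = 0.5560 kW

COP = 5.5627, W = 0.5560 kW


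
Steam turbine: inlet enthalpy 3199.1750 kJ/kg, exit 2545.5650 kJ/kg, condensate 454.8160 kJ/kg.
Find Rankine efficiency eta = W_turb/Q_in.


W = 653.6100 kJ/kg
Q_in = 2744.3590 kJ/kg
eta = 0.2382 = 23.8165%

eta = 23.8165%


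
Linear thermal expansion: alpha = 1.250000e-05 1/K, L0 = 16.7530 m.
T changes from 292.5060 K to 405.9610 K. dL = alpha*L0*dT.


dT = 113.4550 K
dL = 1.250000e-05 * 16.7530 * 113.4550 = 0.023759 m
L_final = 16.776759 m

dL = 0.023759 m


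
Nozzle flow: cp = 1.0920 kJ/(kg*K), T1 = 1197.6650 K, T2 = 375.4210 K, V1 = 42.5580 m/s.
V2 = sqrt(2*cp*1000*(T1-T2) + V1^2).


dT = 822.2440 K
2*cp*1000*dT = 1795780.8960
V1^2 = 1811.1834
V2 = sqrt(1797592.0794) = 1340.7431 m/s

1340.7431 m/s


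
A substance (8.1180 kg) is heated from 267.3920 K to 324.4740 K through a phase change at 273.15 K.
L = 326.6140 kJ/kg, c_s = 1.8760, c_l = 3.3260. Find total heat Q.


Q1 (sensible, solid) = 8.1180 * 1.8760 * 5.7580 = 87.6907 kJ
Q2 (latent) = 8.1180 * 326.6140 = 2651.4525 kJ
Q3 (sensible, liquid) = 8.1180 * 3.3260 * 51.3240 = 1385.7720 kJ
Q_total = 4124.9152 kJ

4124.9152 kJ


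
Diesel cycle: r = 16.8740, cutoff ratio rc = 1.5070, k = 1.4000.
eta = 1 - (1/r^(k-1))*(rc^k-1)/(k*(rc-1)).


r^(k-1) = 3.0966
rc^k = 1.7757
eta = 0.6471 = 64.7105%

64.7105%


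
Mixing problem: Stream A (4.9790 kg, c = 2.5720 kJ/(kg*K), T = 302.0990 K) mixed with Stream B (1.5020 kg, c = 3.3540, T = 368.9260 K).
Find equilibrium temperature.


num = 5727.2176
den = 17.8437
Tf = 320.9659 K

320.9659 K


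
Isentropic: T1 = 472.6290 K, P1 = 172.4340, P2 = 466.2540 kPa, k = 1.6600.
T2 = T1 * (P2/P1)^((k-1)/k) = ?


(k-1)/k = 0.3976
(P2/P1)^exp = 1.4851
T2 = 472.6290 * 1.4851 = 701.9065 K

701.9065 K


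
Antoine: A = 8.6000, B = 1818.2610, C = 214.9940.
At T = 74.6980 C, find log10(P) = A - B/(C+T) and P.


C+T = 289.6920
B/(C+T) = 6.2765
log10(P) = 8.6000 - 6.2765 = 2.3235
P = 10^2.3235 = 210.6049 mmHg

210.6049 mmHg


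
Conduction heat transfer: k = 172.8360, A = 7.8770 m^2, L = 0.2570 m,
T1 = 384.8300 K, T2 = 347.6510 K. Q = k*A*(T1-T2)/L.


dT = 37.1790 K
Q = 172.8360 * 7.8770 * 37.1790 / 0.2570 = 196951.6544 W

196951.6544 W


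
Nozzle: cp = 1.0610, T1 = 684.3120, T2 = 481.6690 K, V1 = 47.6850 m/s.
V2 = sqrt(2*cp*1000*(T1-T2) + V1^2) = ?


dT = 202.6430 K
2*cp*1000*dT = 430008.4460
V1^2 = 2273.8592
V2 = sqrt(432282.3052) = 657.4818 m/s

657.4818 m/s


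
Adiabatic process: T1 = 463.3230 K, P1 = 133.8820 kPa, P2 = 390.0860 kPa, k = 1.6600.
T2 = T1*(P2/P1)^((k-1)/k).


(k-1)/k = 0.3976
(P2/P1)^exp = 1.5299
T2 = 463.3230 * 1.5299 = 708.8266 K

708.8266 K


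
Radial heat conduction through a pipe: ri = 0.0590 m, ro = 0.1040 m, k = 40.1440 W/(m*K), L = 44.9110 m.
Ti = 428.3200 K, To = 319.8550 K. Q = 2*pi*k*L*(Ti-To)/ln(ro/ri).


dT = 108.4650 K
ln(ro/ri) = 0.5669
Q = 2*pi*40.1440*44.9110*108.4650 / 0.5669 = 2167564.6517 W

2167564.6517 W


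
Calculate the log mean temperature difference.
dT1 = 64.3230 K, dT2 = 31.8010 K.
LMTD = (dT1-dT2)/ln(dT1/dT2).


dT1/dT2 = 2.0227
ln(dT1/dT2) = 0.7044
LMTD = 32.5220 / 0.7044 = 46.1685 K

46.1685 K


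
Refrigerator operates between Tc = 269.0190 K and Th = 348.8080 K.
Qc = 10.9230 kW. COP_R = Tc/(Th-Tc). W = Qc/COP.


COP = 269.0190 / 79.7890 = 3.3716
W = 10.9230 / 3.3716 = 3.2397 kW

COP = 3.3716, W = 3.2397 kW


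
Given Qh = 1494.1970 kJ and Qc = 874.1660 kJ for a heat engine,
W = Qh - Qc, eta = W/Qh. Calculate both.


W = 1494.1970 - 874.1660 = 620.0310 kJ
eta = 620.0310 / 1494.1970 = 0.4150 = 41.4959%

W = 620.0310 kJ, eta = 41.4959%


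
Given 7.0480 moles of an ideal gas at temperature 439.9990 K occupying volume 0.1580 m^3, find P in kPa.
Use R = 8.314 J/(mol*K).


P = nRT/V = 7.0480 * 8.314 * 439.9990 / 0.1580
= 25782.6531 / 0.1580 = 163181.3486 Pa = 163.1813 kPa

163.1813 kPa


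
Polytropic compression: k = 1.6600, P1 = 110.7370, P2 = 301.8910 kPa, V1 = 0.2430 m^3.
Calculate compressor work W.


(k-1)/k = 0.3976
(P2/P1)^exp = 1.4900
W = 2.5152 * 110.7370 * 0.2430 * (1.4900 - 1) = 33.1604 kJ

33.1604 kJ


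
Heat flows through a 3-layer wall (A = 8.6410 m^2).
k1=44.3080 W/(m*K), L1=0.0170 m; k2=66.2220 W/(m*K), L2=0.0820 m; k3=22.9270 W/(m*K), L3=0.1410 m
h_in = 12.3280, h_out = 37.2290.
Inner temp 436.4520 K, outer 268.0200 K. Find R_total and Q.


R_conv_in = 1/(12.3280*8.6410) = 0.0094
R_1 = 0.0170/(44.3080*8.6410) = 4.4402e-05
R_2 = 0.0820/(66.2220*8.6410) = 0.0001
R_3 = 0.1410/(22.9270*8.6410) = 0.0007
R_conv_out = 1/(37.2290*8.6410) = 0.0031
R_total = 0.0134 K/W
Q = 168.4320 / 0.0134 = 12573.9578 W

R_total = 0.0134 K/W, Q = 12573.9578 W


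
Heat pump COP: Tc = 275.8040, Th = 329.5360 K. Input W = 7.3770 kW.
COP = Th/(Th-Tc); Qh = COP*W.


COP = 329.5360 / 53.7320 = 6.1330
Qh = 6.1330 * 7.3770 = 45.2428 kW

COP = 6.1330, Qh = 45.2428 kW


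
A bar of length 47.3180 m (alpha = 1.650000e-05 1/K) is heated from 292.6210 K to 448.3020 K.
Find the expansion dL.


dT = 155.6810 K
dL = 1.650000e-05 * 47.3180 * 155.6810 = 0.121547 m
L_final = 47.439547 m

dL = 0.121547 m


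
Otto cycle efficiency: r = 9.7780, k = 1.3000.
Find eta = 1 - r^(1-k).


r^(k-1) = 1.9819
eta = 1 - 1/1.9819 = 0.4954 = 49.5426%

49.5426%


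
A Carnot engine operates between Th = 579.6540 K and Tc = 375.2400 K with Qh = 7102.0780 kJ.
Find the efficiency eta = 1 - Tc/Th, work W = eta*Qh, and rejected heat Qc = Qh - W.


eta = 1 - 375.2400/579.6540 = 0.3526
W = 0.3526 * 7102.0780 = 2504.5358 kJ
Qc = 7102.0780 - 2504.5358 = 4597.5422 kJ

eta = 35.2648%, W = 2504.5358 kJ, Qc = 4597.5422 kJ


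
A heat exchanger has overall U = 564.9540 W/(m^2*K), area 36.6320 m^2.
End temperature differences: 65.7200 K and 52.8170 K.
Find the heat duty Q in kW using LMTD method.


LMTD = 59.0337 K
Q = 564.9540 * 36.6320 * 59.0337 = 1221725.1006 W = 1221.7251 kW

1221.7251 kW


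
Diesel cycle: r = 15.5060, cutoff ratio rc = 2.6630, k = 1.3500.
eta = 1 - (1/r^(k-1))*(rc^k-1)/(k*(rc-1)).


r^(k-1) = 2.6102
rc^k = 3.7519
eta = 0.5304 = 53.0396%

53.0396%


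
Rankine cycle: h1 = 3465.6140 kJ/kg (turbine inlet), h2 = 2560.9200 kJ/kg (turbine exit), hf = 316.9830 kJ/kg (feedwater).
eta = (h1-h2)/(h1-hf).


W = 904.6940 kJ/kg
Q_in = 3148.6310 kJ/kg
eta = 0.2873 = 28.7329%

eta = 28.7329%


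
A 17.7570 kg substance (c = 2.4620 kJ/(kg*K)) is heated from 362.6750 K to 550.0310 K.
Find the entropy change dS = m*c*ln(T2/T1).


T2/T1 = 1.5166
ln(T2/T1) = 0.4165
dS = 17.7570 * 2.4620 * 0.4165 = 18.2070 kJ/K

18.2070 kJ/K


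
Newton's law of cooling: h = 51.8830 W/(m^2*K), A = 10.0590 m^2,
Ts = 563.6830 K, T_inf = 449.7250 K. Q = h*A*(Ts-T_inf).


dT = 113.9580 K
Q = 51.8830 * 10.0590 * 113.9580 = 59473.6656 W

59473.6656 W


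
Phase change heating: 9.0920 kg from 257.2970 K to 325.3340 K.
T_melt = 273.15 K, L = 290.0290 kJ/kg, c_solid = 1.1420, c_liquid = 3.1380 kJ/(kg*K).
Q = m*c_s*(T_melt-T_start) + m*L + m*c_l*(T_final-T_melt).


Q1 (sensible, solid) = 9.0920 * 1.1420 * 15.8530 = 164.6027 kJ
Q2 (latent) = 9.0920 * 290.0290 = 2636.9437 kJ
Q3 (sensible, liquid) = 9.0920 * 3.1380 * 52.1840 = 1488.8458 kJ
Q_total = 4290.3922 kJ

4290.3922 kJ


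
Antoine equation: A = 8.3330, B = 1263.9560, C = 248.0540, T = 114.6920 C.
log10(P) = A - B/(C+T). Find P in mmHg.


C+T = 362.7460
B/(C+T) = 3.4844
log10(P) = 8.3330 - 3.4844 = 4.8486
P = 10^4.8486 = 70565.0122 mmHg

70565.0122 mmHg


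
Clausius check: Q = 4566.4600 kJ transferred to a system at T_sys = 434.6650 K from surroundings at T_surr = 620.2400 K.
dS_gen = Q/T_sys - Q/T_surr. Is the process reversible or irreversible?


dS_sys = 4566.4600/434.6650 = 10.5057 kJ/K
dS_surr = -4566.4600/620.2400 = -7.3624 kJ/K
dS_gen = 10.5057 - 7.3624 = 3.1433 kJ/K (irreversible)

dS_gen = 3.1433 kJ/K, irreversible


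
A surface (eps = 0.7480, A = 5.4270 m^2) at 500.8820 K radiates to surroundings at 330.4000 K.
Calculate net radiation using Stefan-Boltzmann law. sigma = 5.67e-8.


T^4 = 6.2942e+10
Tsurr^4 = 1.1917e+10
Q = 0.7480 * 5.67e-8 * 5.4270 * 5.1025e+10 = 11744.3912 W

11744.3912 W


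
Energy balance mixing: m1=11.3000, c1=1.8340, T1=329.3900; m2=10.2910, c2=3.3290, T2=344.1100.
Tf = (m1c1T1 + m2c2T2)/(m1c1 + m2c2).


num = 18615.1189
den = 54.9829
Tf = 338.5617 K

338.5617 K


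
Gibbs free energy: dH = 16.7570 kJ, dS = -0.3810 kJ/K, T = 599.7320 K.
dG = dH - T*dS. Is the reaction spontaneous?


T*dS = 599.7320 * -0.3810 = -228.4979 kJ
dG = 16.7570 + 228.4979 = 245.2549 kJ (non-spontaneous)

dG = 245.2549 kJ, non-spontaneous


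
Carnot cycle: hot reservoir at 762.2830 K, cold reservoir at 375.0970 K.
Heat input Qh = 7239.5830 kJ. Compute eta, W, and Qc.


eta = 1 - 375.0970/762.2830 = 0.5079
W = 0.5079 * 7239.5830 = 3677.1976 kJ
Qc = 7239.5830 - 3677.1976 = 3562.3854 kJ

eta = 50.7929%, W = 3677.1976 kJ, Qc = 3562.3854 kJ


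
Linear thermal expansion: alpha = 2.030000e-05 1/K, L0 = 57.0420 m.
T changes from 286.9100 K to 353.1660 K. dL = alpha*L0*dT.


dT = 66.2560 K
dL = 2.030000e-05 * 57.0420 * 66.2560 = 0.076721 m
L_final = 57.118721 m

dL = 0.076721 m


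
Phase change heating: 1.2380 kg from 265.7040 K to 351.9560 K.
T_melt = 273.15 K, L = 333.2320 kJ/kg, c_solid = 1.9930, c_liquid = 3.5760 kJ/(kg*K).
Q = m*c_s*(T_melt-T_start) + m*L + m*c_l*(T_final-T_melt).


Q1 (sensible, solid) = 1.2380 * 1.9930 * 7.4460 = 18.3718 kJ
Q2 (latent) = 1.2380 * 333.2320 = 412.5412 kJ
Q3 (sensible, liquid) = 1.2380 * 3.5760 * 78.8060 = 348.8811 kJ
Q_total = 779.7941 kJ

779.7941 kJ


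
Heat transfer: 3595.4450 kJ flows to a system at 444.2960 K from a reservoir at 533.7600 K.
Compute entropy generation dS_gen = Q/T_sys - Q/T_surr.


dS_sys = 3595.4450/444.2960 = 8.0925 kJ/K
dS_surr = -3595.4450/533.7600 = -6.7361 kJ/K
dS_gen = 8.0925 - 6.7361 = 1.3564 kJ/K (irreversible)

dS_gen = 1.3564 kJ/K, irreversible


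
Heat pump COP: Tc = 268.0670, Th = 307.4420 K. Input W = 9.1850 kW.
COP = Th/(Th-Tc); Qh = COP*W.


COP = 307.4420 / 39.3750 = 7.8081
Qh = 7.8081 * 9.1850 = 71.7169 kW

COP = 7.8081, Qh = 71.7169 kW


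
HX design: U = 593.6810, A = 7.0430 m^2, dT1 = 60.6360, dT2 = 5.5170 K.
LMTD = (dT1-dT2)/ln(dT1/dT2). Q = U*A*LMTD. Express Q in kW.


LMTD = 22.9945 K
Q = 593.6810 * 7.0430 * 22.9945 = 96146.6711 W = 96.1467 kW

96.1467 kW


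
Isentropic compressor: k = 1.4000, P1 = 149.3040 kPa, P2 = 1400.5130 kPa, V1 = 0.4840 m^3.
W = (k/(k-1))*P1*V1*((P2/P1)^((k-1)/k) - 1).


(k-1)/k = 0.2857
(P2/P1)^exp = 1.8957
W = 3.5000 * 149.3040 * 0.4840 * (1.8957 - 1) = 226.5483 kJ

226.5483 kJ


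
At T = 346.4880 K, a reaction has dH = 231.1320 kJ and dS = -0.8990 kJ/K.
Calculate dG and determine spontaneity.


T*dS = 346.4880 * -0.8990 = -311.4927 kJ
dG = 231.1320 + 311.4927 = 542.6247 kJ (non-spontaneous)

dG = 542.6247 kJ, non-spontaneous


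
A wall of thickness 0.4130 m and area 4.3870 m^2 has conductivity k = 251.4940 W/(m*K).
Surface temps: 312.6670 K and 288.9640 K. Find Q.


dT = 23.7030 K
Q = 251.4940 * 4.3870 * 23.7030 / 0.4130 = 63321.1112 W

63321.1112 W


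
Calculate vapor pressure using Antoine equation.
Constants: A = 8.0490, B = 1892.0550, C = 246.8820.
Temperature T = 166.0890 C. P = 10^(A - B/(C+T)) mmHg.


C+T = 412.9710
B/(C+T) = 4.5816
log10(P) = 8.0490 - 4.5816 = 3.4674
P = 10^3.4674 = 2933.8055 mmHg

2933.8055 mmHg


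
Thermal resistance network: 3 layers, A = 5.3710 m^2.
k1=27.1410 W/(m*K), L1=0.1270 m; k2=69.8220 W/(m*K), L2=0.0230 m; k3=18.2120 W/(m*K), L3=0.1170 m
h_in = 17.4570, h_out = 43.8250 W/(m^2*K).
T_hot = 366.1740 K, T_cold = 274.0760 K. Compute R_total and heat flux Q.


R_conv_in = 1/(17.4570*5.3710) = 0.0107
R_1 = 0.1270/(27.1410*5.3710) = 0.0009
R_2 = 0.0230/(69.8220*5.3710) = 6.1331e-05
R_3 = 0.1170/(18.2120*5.3710) = 0.0012
R_conv_out = 1/(43.8250*5.3710) = 0.0042
R_total = 0.0170 K/W
Q = 92.0980 / 0.0170 = 5404.0558 W

R_total = 0.0170 K/W, Q = 5404.0558 W


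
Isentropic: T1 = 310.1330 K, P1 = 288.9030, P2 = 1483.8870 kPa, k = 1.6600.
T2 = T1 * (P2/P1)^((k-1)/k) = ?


(k-1)/k = 0.3976
(P2/P1)^exp = 1.9167
T2 = 310.1330 * 1.9167 = 594.4223 K

594.4223 K


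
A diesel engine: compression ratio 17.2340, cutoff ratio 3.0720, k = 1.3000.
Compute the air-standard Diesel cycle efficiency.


r^(k-1) = 2.3492
rc^k = 4.3018
eta = 0.4782 = 47.8207%

47.8207%


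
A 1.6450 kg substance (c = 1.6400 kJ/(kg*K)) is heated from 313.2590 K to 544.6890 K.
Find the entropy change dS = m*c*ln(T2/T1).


T2/T1 = 1.7388
ln(T2/T1) = 0.5532
dS = 1.6450 * 1.6400 * 0.5532 = 1.4924 kJ/K

1.4924 kJ/K


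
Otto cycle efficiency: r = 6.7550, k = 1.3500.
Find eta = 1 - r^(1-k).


r^(k-1) = 1.9515
eta = 1 - 1/1.9515 = 0.4876 = 48.7574%

48.7574%


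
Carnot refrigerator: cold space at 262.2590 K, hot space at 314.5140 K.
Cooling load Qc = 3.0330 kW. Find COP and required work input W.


COP = 262.2590 / 52.2550 = 5.0188
W = 3.0330 / 5.0188 = 0.6043 kW

COP = 5.0188, W = 0.6043 kW


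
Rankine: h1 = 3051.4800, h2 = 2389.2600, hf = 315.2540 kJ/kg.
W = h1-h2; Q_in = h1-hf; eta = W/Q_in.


W = 662.2200 kJ/kg
Q_in = 2736.2260 kJ/kg
eta = 0.2420 = 24.2019%

eta = 24.2019%


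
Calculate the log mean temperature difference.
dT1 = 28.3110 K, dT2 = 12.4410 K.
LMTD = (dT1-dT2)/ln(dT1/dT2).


dT1/dT2 = 2.2756
ln(dT1/dT2) = 0.8223
LMTD = 15.8700 / 0.8223 = 19.3006 K

19.3006 K


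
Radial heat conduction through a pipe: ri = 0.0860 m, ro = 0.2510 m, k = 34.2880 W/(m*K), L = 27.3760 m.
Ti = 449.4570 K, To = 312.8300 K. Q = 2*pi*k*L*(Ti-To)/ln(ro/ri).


dT = 136.6270 K
ln(ro/ri) = 1.0711
Q = 2*pi*34.2880*27.3760*136.6270 / 1.0711 = 752308.9687 W

752308.9687 W


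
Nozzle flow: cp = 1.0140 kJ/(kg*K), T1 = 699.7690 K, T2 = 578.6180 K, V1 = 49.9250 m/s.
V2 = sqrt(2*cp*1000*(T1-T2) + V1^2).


dT = 121.1510 K
2*cp*1000*dT = 245694.2280
V1^2 = 2492.5056
V2 = sqrt(248186.7336) = 498.1834 m/s

498.1834 m/s


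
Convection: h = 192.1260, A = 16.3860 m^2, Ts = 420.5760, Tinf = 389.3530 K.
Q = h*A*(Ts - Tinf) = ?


dT = 31.2230 K
Q = 192.1260 * 16.3860 * 31.2230 = 98295.5191 W

98295.5191 W


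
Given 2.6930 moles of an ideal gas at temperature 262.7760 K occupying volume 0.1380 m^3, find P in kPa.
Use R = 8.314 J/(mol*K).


P = nRT/V = 2.6930 * 8.314 * 262.7760 / 0.1380
= 5883.4501 / 0.1380 = 42633.6961 Pa = 42.6337 kPa

42.6337 kPa


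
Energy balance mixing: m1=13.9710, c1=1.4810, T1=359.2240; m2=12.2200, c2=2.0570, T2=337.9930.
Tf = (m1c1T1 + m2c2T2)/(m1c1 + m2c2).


num = 15928.6967
den = 45.8276
Tf = 347.5787 K

347.5787 K


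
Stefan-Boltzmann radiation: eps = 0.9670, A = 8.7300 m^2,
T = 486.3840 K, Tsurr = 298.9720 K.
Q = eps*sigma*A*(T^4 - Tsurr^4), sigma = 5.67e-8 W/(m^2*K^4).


T^4 = 5.5965e+10
Tsurr^4 = 7.9895e+09
Q = 0.9670 * 5.67e-8 * 8.7300 * 4.7976e+10 = 22963.7912 W

22963.7912 W


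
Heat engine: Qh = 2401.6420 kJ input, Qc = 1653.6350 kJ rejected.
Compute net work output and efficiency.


W = 2401.6420 - 1653.6350 = 748.0070 kJ
eta = 748.0070 / 2401.6420 = 0.3115 = 31.1456%

W = 748.0070 kJ, eta = 31.1456%


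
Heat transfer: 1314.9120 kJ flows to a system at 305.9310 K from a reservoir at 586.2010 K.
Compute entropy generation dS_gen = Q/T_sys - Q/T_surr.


dS_sys = 1314.9120/305.9310 = 4.2981 kJ/K
dS_surr = -1314.9120/586.2010 = -2.2431 kJ/K
dS_gen = 4.2981 - 2.2431 = 2.0550 kJ/K (irreversible)

dS_gen = 2.0550 kJ/K, irreversible


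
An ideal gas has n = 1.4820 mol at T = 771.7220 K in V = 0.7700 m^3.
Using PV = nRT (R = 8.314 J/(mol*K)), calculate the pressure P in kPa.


P = nRT/V = 1.4820 * 8.314 * 771.7220 / 0.7700
= 9508.6553 / 0.7700 = 12348.9030 Pa = 12.3489 kPa

12.3489 kPa


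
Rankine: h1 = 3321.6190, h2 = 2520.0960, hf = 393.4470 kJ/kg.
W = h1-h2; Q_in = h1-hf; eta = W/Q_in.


W = 801.5230 kJ/kg
Q_in = 2928.1720 kJ/kg
eta = 0.2737 = 27.3728%

eta = 27.3728%


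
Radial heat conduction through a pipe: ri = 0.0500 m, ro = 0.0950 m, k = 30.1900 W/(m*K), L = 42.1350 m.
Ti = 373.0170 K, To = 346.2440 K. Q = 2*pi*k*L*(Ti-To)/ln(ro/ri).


dT = 26.7730 K
ln(ro/ri) = 0.6419
Q = 2*pi*30.1900*42.1350*26.7730 / 0.6419 = 333385.6041 W

333385.6041 W


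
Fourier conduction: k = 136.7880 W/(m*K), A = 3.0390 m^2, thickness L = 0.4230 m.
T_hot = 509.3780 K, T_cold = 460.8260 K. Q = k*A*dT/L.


dT = 48.5520 K
Q = 136.7880 * 3.0390 * 48.5520 / 0.4230 = 47713.9594 W

47713.9594 W
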